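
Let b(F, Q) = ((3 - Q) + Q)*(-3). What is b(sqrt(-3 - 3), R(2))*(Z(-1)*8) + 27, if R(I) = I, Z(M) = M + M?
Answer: 171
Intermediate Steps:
Z(M) = 2*M
b(F, Q) = -9 (b(F, Q) = 3*(-3) = -9)
b(sqrt(-3 - 3), R(2))*(Z(-1)*8) + 27 = -9*2*(-1)*8 + 27 = -(-18)*8 + 27 = -9*(-16) + 27 = 144 + 27 = 171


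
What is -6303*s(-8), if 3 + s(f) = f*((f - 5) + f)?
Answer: -1039995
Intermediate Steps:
s(f) = -3 + f*(-5 + 2*f) (s(f) = -3 + f*((f - 5) + f) = -3 + f*((-5 + f) + f) = -3 + f*(-5 + 2*f))
-6303*s(-8) = -6303*(-3 - 5*(-8) + 2*(-8)**2) = -6303*(-3 + 40 + 2*64) = -6303*(-3 + 40 + 128) = -6303*165 = -1039995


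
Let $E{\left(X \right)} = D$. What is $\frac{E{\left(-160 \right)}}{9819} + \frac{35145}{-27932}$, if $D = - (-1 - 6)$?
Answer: $- \frac{344893231}{274264308} \approx -1.2575$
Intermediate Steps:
$D = 7$ ($D = \left(-1\right) \left(-7\right) = 7$)
$E{\left(X \right)} = 7$
$\frac{E{\left(-160 \right)}}{9819} + \frac{35145}{-27932} = \frac{7}{9819} + \frac{35145}{-27932} = 7 \cdot \frac{1}{9819} + 35145 \left(- \frac{1}{27932}\right) = \frac{7}{9819} - \frac{35145}{27932} = - \frac{344893231}{274264308}$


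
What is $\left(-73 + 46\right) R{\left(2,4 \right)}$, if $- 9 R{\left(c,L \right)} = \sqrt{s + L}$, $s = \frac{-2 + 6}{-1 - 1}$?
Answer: $3 \sqrt{2} \approx 4.2426$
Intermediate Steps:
$s = -2$ ($s = \frac{4}{-2} = 4 \left(- \frac{1}{2}\right) = -2$)
$R{\left(c,L \right)} = - \frac{\sqrt{-2 + L}}{9}$
$\left(-73 + 46\right) R{\left(2,4 \right)} = \left(-73 + 46\right) \left(- \frac{\sqrt{-2 + 4}}{9}\right) = - 27 \left(- \frac{\sqrt{2}}{9}\right) = 3 \sqrt{2}$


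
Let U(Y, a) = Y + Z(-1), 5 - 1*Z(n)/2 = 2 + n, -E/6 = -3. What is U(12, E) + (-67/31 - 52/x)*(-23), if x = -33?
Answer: 34237/1023 ≈ 33.467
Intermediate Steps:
E = 18 (E = -6*(-3) = 18)
Z(n) = 6 - 2*n (Z(n) = 10 - 2*(2 + n) = 10 + (-4 - 2*n) = 6 - 2*n)
U(Y, a) = 8 + Y (U(Y, a) = Y + (6 - 2*(-1)) = Y + (6 + 2) = Y + 8 = 8 + Y)
U(12, E) + (-67/31 - 52/x)*(-23) = (8 + 12) + (-67/31 - 52/(-33))*(-23) = 20 + (-67*1/31 - 52*(-1/33))*(-23) = 20 + (-67/31 + 52/33)*(-23) = 20 - 599/1023*(-23) = 20 + 13777/1023 = 34237/1023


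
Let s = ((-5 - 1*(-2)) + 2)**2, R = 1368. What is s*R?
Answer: 1368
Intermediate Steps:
s = 1 (s = ((-5 + 2) + 2)**2 = (-3 + 2)**2 = (-1)**2 = 1)
s*R = 1*1368 = 1368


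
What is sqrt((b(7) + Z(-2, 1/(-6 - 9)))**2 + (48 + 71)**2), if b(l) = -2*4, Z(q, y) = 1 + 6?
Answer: sqrt(14162) ≈ 119.00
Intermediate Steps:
Z(q, y) = 7
b(l) = -8
sqrt((b(7) + Z(-2, 1/(-6 - 9)))**2 + (48 + 71)**2) = sqrt((-8 + 7)**2 + (48 + 71)**2) = sqrt((-1)**2 + 119**2) = sqrt(1 + 14161) = sqrt(14162)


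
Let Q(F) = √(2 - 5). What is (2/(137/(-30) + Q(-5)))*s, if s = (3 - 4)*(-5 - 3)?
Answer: -65760/21469 - 14400*I*√3/21469 ≈ -3.063 - 1.1617*I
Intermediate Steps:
Q(F) = I*√3 (Q(F) = √(-3) = I*√3)
s = 8 (s = -1*(-8) = 8)
(2/(137/(-30) + Q(-5)))*s = (2/(137/(-30) + I*√3))*8 = (2/(137*(-1/30) + I*√3))*8 = (2/(-137/30 + I*√3))*8 = 16/(-137/30 + I*√3)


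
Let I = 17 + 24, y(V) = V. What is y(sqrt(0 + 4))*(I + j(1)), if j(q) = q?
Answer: 84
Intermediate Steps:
I = 41
y(sqrt(0 + 4))*(I + j(1)) = sqrt(0 + 4)*(41 + 1) = sqrt(4)*42 = 2*42 = 84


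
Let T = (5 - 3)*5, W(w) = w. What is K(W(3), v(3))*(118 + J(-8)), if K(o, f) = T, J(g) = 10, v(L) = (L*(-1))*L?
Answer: 1280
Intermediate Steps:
v(L) = -L**2 (v(L) = (-L)*L = -L**2)
T = 10 (T = 2*5 = 10)
K(o, f) = 10
K(W(3), v(3))*(118 + J(-8)) = 10*(118 + 10) = 10*128 = 1280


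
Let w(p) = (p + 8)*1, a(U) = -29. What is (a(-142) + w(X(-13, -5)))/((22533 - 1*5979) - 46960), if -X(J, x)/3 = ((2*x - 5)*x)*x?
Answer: -24/661 ≈ -0.036309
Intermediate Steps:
X(J, x) = -3*x²*(-5 + 2*x) (X(J, x) = -3*(2*x - 5)*x*x = -3*(-5 + 2*x)*x*x = -3*x*(-5 + 2*x)*x = -3*x²*(-5 + 2*x))
w(p) = 8 + p (w(p) = (8 + p)*1 = 8 + p)
(a(-142) + w(X(-13, -5)))/((22533 - 1*5979) - 46960) = (-29 + (8 + (-5)²*(15 - 6*(-5))))/((22533 - 1*5979) - 46960) = (-29 + (8 + 25*(15 + 30)))/((22533 - 5979) - 46960) = (-29 + (8 + 25*45))/(16554 - 46960) = (-29 + (8 + 1125))/(-30406) = (-29 + 1133)*(-1/30406) = 1104*(-1/30406) = -24/661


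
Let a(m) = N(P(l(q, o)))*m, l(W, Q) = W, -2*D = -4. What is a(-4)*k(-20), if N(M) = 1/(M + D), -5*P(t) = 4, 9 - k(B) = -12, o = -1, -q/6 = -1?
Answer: -70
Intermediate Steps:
q = 6 (q = -6*(-1) = 6)
D = 2 (D = -1/2*(-4) = 2)
k(B) = 21 (k(B) = 9 - 1*(-12) = 9 + 12 = 21)
P(t) = -4/5 (P(t) = -1/5*4 = -4/5)
N(M) = 1/(2 + M) (N(M) = 1/(M + 2) = 1/(2 + M))
a(m) = 5*m/6 (a(m) = m/(2 - 4/5) = m/(6/5) = 5*m/6)
a(-4)*k(-20) = ((5/6)*(-4))*21 = -10/3*21 = -70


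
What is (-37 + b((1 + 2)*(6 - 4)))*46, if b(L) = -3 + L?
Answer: -1564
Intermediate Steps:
(-37 + b((1 + 2)*(6 - 4)))*46 = (-37 + (-3 + (1 + 2)*(6 - 4)))*46 = (-37 + (-3 + 3*2))*46 = (-37 + (-3 + 6))*46 = (-37 + 3)*46 = -34*46 = -1564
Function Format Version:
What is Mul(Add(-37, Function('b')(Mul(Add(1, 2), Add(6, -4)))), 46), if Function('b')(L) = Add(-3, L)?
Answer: -1564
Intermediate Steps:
Mul(Add(-37, Function('b')(Mul(Add(1, 2), Add(6, -4)))), 46) = Mul(Add(-37, Add(-3, Mul(Add(1, 2), Add(6, -4)))), 46) = Mul(Add(-37, Add(-3, Mul(3, 2))), 46) = Mul(Add(-37, Add(-3, 6)), 46) = Mul(Add(-37, 3), 46) = Mul(-34, 46) = -1564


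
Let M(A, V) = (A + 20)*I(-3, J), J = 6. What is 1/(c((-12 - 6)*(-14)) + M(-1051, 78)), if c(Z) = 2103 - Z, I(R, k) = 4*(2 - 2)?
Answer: 1/1851 ≈ 0.00054025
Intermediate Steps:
I(R, k) = 0 (I(R, k) = 4*0 = 0)
M(A, V) = 0 (M(A, V) = (A + 20)*0 = (20 + A)*0 = 0)
1/(c((-12 - 6)*(-14)) + M(-1051, 78)) = 1/((2103 - (-12 - 6)*(-14)) + 0) = 1/((2103 - (-18)*(-14)) + 0) = 1/((2103 - 1*252) + 0) = 1/((2103 - 252) + 0) = 1/(1851 + 0) = 1/1851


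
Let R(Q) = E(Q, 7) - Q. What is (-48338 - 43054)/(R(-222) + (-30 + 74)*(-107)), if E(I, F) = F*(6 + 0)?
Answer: 22848/1111 ≈ 20.565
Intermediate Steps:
E(I, F) = 6*F (E(I, F) = F*6 = 6*F)
R(Q) = 42 - Q (R(Q) = 6*7 - Q = 42 - Q)
(-48338 - 43054)/(R(-222) + (-30 + 74)*(-107)) = (-48338 - 43054)/((42 - 1*(-222)) + (-30 + 74)*(-107)) = -91392/((42 + 222) + 44*(-107)) = -91392/(264 - 4708) = -91392/(-4444) = -91392*(-1/4444) = 22848/1111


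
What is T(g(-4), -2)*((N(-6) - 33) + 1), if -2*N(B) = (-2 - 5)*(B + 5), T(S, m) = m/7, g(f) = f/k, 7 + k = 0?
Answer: 71/7 ≈ 10.143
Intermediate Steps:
k = -7 (k = -7 + 0 = -7)
g(f) = -f/7 (g(f) = f/(-7) = f*(-⅐) = -f/7)
T(S, m) = m/7 (T(S, m) = m*(⅐) = m/7)
N(B) = 35/2 + 7*B/2 (N(B) = -(-2 - 5)*(B + 5)/2 = -(-7)*(5 + B)/2 = -(-35 - 7*B)/2 = 35/2 + 7*B/2)
T(g(-4), -2)*((N(-6) - 33) + 1) = ((⅐)*(-2))*(((35/2 + (7/2)*(-6)) - 33) + 1) = -2*(((35/2 - 21) - 33) + 1)/7 = -2*((-7/2 - 33) + 1)/7 = -2*(-73/2 + 1)/7 = -2/7*(-71/2) = 71/7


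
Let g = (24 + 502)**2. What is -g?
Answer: -276676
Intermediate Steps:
g = 276676 (g = 526**2 = 276676)
-g = -1*276676 = -276676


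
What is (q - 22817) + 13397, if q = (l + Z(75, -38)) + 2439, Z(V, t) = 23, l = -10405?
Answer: -17363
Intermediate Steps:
q = -7943 (q = (-10405 + 23) + 2439 = -10382 + 2439 = -7943)
(q - 22817) + 13397 = (-7943 - 22817) + 13397 = -30760 + 13397 = -17363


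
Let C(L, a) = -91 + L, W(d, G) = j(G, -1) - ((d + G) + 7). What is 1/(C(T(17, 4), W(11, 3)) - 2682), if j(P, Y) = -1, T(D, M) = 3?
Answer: -1/2770 ≈ -0.00036101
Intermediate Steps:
W(d, G) = -8 - G - d (W(d, G) = -1 - ((d + G) + 7) = -1 - ((G + d) + 7) = -1 - (7 + G + d) = -1 + (-7 - G - d) = -8 - G - d)
1/(C(T(17, 4), W(11, 3)) - 2682) = 1/((-91 + 3) - 2682) = 1/(-88 - 2682) = 1/(-2770) = -1/2770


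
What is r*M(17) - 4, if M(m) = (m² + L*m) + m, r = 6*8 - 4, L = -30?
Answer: -8980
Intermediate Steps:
r = 44 (r = 48 - 4 = 44)
M(m) = m² - 29*m (M(m) = (m² - 30*m) + m = m² - 29*m)
r*M(17) - 4 = 44*(17*(-29 + 17)) - 4 = 44*(17*(-12)) - 4 = 44*(-204) - 4 = -8976 - 4 = -8980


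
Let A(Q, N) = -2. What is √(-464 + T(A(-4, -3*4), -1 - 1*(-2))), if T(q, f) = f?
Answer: I*√463 ≈ 21.517*I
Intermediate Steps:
√(-464 + T(A(-4, -3*4), -1 - 1*(-2))) = √(-464 + (-1 - 1*(-2))) = √(-464 + (-1 + 2)) = √(-464 + 1) = √(-463) = I*√463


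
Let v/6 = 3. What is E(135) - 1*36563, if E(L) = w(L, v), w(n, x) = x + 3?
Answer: -36542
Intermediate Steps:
v = 18 (v = 6*3 = 18)
w(n, x) = 3 + x
E(L) = 21 (E(L) = 3 + 18 = 21)
E(135) - 1*36563 = 21 - 1*36563 = 21 - 36563 = -36542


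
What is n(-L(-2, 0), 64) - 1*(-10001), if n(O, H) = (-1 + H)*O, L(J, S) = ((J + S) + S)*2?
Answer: 10253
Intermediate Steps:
L(J, S) = 2*J + 4*S (L(J, S) = (J + 2*S)*2 = 2*J + 4*S)
n(O, H) = O*(-1 + H)
n(-L(-2, 0), 64) - 1*(-10001) = (-(2*(-2) + 4*0))*(-1 + 64) - 1*(-10001) = -(-4 + 0)*63 + 10001 = -1*(-4)*63 + 10001 = 4*63 + 10001 = 252 + 10001 = 10253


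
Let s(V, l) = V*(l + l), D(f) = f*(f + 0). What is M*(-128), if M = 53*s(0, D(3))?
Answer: 0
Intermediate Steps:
D(f) = f² (D(f) = f*f = f²)
s(V, l) = 2*V*l (s(V, l) = V*(2*l) = 2*V*l)
M = 0 (M = 53*(2*0*3²) = 53*(2*0*9) = 53*0 = 0)
M*(-128) = 0*(-128) = 0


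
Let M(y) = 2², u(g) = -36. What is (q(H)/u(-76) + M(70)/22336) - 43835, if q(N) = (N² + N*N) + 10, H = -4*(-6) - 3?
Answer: -2204216983/50256 ≈ -43860.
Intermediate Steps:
H = 21 (H = 24 - 3 = 21)
q(N) = 10 + 2*N² (q(N) = (N² + N²) + 10 = 2*N² + 10 = 10 + 2*N²)
M(y) = 4
(q(H)/u(-76) + M(70)/22336) - 43835 = ((10 + 2*21²)/(-36) + 4/22336) - 43835 = ((10 + 2*441)*(-1/36) + 4*(1/22336)) - 43835 = ((10 + 882)*(-1/36) + 1/5584) - 43835 = (892*(-1/36) + 1/5584) - 43835 = (-223/9 + 1/5584) - 43835 = -1245223/50256 - 43835 = -2204216983/50256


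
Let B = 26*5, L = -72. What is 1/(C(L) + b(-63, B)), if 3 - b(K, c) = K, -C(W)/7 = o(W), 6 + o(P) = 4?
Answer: 1/80 ≈ 0.012500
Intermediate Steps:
o(P) = -2 (o(P) = -6 + 4 = -2)
C(W) = 14 (C(W) = -7*(-2) = 14)
B = 130
b(K, c) = 3 - K
1/(C(L) + b(-63, B)) = 1/(14 + (3 - 1*(-63))) = 1/(14 + (3 + 63)) = 1/(14 + 66) = 1/80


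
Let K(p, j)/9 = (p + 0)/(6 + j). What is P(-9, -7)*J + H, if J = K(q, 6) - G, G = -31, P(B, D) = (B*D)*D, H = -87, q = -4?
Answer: -12435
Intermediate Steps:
P(B, D) = B*D**2
K(p, j) = 9*p/(6 + j) (K(p, j) = 9*((p + 0)/(6 + j)) = 9*(p/(6 + j)) = 9*p/(6 + j))
J = 28 (J = 9*(-4)/(6 + 6) - 1*(-31) = 9*(-4)/12 + 31 = 9*(-4)*(1/12) + 31 = -3 + 31 = 28)
P(-9, -7)*J + H = -9*(-7)**2*28 - 87 = -9*49*28 - 87 = -441*28 - 87 = -12348 - 87 = -12435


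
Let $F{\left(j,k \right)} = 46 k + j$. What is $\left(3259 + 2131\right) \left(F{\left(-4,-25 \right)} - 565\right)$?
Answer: $-9265410$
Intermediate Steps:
$F{\left(j,k \right)} = j + 46 k$
$\left(3259 + 2131\right) \left(F{\left(-4,-25 \right)} - 565\right) = \left(3259 + 2131\right) \left(\left(-4 + 46 \left(-25\right)\right) - 565\right) = 5390 \left(\left(-4 - 1150\right) - 565\right) = 5390 \left(-1154 - 565\right) = 5390 \left(-1719\right) = -9265410$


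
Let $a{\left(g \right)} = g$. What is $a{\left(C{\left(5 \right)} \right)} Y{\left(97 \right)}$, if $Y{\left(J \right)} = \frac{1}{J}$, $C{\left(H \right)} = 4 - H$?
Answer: $- \frac{1}{97} \approx -0.010309$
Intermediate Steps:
$a{\left(C{\left(5 \right)} \right)} Y{\left(97 \right)} = \frac{4 - 5}{97} = \left(4 - 5\right) \frac{1}{97} = \left(-1\right) \frac{1}{97} = - \frac{1}{97}$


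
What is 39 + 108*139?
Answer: 15051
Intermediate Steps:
39 + 108*139 = 39 + 15012 = 15051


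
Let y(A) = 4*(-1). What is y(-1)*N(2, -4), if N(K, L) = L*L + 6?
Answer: -88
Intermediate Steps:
y(A) = -4
N(K, L) = 6 + L² (N(K, L) = L² + 6 = 6 + L²)
y(-1)*N(2, -4) = -4*(6 + (-4)²) = -4*(6 + 16) = -4*22 = -88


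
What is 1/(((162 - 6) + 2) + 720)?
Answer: 1/878 ≈ 0.0011390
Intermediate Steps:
1/(((162 - 6) + 2) + 720) = 1/((156 + 2) + 720) = 1/(158 + 720) = 1/878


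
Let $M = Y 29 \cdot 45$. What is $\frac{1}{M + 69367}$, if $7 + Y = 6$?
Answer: $\frac{1}{68062} \approx 1.4692 \cdot 10^{-5}$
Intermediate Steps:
$Y = -1$ ($Y = -7 + 6 = -1$)
$M = -1305$ ($M = \left(-1\right) 29 \cdot 45 = \left(-29\right) 45 = -1305$)
$\frac{1}{M + 69367} = \frac{1}{-1305 + 69367} = \frac{1}{68062}$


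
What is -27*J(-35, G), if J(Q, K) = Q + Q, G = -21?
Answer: 1890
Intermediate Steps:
J(Q, K) = 2*Q
-27*J(-35, G) = -54*(-35) = -27*(-70) = 1890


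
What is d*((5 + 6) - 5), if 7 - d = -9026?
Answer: 54198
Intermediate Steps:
d = 9033 (d = 7 - 1*(-9026) = 7 + 9026 = 9033)
d*((5 + 6) - 5) = 9033*((5 + 6) - 5) = 9033*(11 - 5) = 9033*6 = 54198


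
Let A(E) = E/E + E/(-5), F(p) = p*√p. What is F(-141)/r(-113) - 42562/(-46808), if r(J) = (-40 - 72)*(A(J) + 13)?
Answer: 21281/23404 + 235*I*√141/6832 ≈ 0.90929 + 0.40844*I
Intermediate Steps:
F(p) = p^(3/2)
A(E) = 1 - E/5 (A(E) = 1 + E*(-⅕) = 1 - E/5)
r(J) = -1568 + 112*J/5 (r(J) = (-40 - 72)*((1 - J/5) + 13) = -112*(14 - J/5) = -1568 + 112*J/5)
F(-141)/r(-113) - 42562/(-46808) = (-141)^(3/2)/(-1568 + (112/5)*(-113)) - 42562/(-46808) = (-141*I*√141)/(-1568 - 12656/5) - 42562*(-1/46808) = (-141*I*√141)/(-20496/5) + 21281/23404 = -141*I*√141*(-5/20496) + 21281/23404 = 235*I*√141/6832 + 21281/23404 = 21281/23404 + 235*I*√141/6832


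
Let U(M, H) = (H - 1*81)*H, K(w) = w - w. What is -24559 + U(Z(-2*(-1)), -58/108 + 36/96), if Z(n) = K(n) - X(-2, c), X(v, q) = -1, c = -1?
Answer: -1145211119/46656 ≈ -24546.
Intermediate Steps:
K(w) = 0
Z(n) = 1 (Z(n) = 0 - 1*(-1) = 0 + 1 = 1)
U(M, H) = H*(-81 + H) (U(M, H) = (H - 81)*H = (-81 + H)*H = H*(-81 + H))
-24559 + U(Z(-2*(-1)), -58/108 + 36/96) = -24559 + (-58/108 + 36/96)*(-81 + (-58/108 + 36/96)) = -24559 + (-58*1/108 + 36*(1/96))*(-81 + (-58*1/108 + 36*(1/96))) = -24559 + (-29/54 + 3/8)*(-81 + (-29/54 + 3/8)) = -24559 - 35*(-81 - 35/216)/216 = -24559 - 35/216*(-17531/216) = -24559 + 613585/46656 = -1145211119/46656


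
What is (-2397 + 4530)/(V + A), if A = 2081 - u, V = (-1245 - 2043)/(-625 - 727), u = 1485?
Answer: 360477/101135 ≈ 3.5643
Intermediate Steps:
V = 411/169 (V = -3288/(-1352) = -3288*(-1/1352) = 411/169 ≈ 2.4320)
A = 596 (A = 2081 - 1*1485 = 2081 - 1485 = 596)
(-2397 + 4530)/(V + A) = (-2397 + 4530)/(411/169 + 596) = 2133/(101135/169) = 2133*(169/101135) = 360477/101135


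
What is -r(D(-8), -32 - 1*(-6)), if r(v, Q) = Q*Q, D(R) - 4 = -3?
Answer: -676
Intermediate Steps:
D(R) = 1 (D(R) = 4 - 3 = 1)
r(v, Q) = Q²
-r(D(-8), -32 - 1*(-6)) = -(-32 - 1*(-6))² = -(-32 + 6)² = -1*(-26)² = -1*676 = -676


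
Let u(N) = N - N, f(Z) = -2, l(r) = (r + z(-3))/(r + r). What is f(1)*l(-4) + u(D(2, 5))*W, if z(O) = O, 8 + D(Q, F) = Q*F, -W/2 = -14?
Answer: -7/4 ≈ -1.7500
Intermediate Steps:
W = 28 (W = -2*(-14) = 28)
D(Q, F) = -8 + F*Q (D(Q, F) = -8 + Q*F = -8 + F*Q)
l(r) = (-3 + r)/(2*r) (l(r) = (r - 3)/(r + r) = (-3 + r)/((2*r)) = (-3 + r)*(1/(2*r)) = (-3 + r)/(2*r))
u(N) = 0
f(1)*l(-4) + u(D(2, 5))*W = -(-3 - 4)/(-4) + 0*28 = -(-1)*(-7)/4 + 0 = -2*7/8 + 0 = -7/4 + 0 = -7/4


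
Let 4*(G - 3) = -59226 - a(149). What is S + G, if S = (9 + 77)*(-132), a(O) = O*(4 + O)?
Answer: -127419/4 ≈ -31855.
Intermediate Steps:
S = -11352 (S = 86*(-132) = -11352)
G = -82011/4 (G = 3 + (-59226 - 149*(4 + 149))/4 = 3 + (-59226 - 149*153)/4 = 3 + (-59226 - 1*22797)/4 = 3 + (-59226 - 22797)/4 = 3 + (1/4)*(-82023) = 3 - 82023/4 = -82011/4 ≈ -20503.)
S + G = -11352 - 82011/4 = -127419/4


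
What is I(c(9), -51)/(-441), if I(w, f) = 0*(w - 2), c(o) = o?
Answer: 0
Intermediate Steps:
I(w, f) = 0 (I(w, f) = 0*(-2 + w) = 0)
I(c(9), -51)/(-441) = 0/(-441) = 0*(-1/441) = 0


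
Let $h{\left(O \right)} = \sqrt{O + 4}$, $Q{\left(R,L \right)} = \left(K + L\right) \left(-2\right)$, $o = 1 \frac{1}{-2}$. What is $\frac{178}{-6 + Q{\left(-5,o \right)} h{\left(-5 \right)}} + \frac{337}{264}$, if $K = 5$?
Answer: $- \frac{26947}{3432} + \frac{178 i}{13} \approx -7.8517 + 13.692 i$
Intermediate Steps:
$o = - \frac{1}{2}$ ($o = 1 \left(- \frac{1}{2}\right) = - \frac{1}{2} \approx -0.5$)
$Q{\left(R,L \right)} = -10 - 2 L$ ($Q{\left(R,L \right)} = \left(5 + L\right) \left(-2\right) = -10 - 2 L$)
$h{\left(O \right)} = \sqrt{4 + O}$
$\frac{178}{-6 + Q{\left(-5,o \right)} h{\left(-5 \right)}} + \frac{337}{264} = \frac{178}{-6 + \left(-10 - -1\right) \sqrt{4 - 5}} + \frac{337}{264} = \frac{178}{-6 + \left(-10 + 1\right) \sqrt{-1}} + 337 \cdot \frac{1}{264} = \frac{178}{-6 - 9 i} + \frac{337}{264} = 178 \frac{-6 + 9 i}{117} + \frac{337}{264} = \frac{178 \left(-6 + 9 i\right)}{117} + \frac{337}{264} = \frac{337}{264} + \frac{178 \left(-6 + 9 i\right)}{117}$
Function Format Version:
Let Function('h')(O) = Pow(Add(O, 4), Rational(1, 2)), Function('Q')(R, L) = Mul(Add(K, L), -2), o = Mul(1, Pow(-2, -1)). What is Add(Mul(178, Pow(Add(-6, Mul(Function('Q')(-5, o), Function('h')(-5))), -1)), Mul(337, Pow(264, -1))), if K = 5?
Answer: Add(Rational(-26947, 3432), Mul(Rational(178, 13), I)) ≈ Add(-7.8517, Mul(13.692, I))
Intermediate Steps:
o = Rational(-1, 2) (o = Mul(1, Rational(-1, 2)) = Rational(-1, 2) ≈ -0.50000)
Function('Q')(R, L) = Add(-10, Mul(-2, L)) (Function('Q')(R, L) = Mul(Add(5, L), -2) = Add(-10, Mul(-2, L)))
Function('h')(O) = Pow(Add(4, O), Rational(1, 2))
Add(Mul(178, Pow(Add(-6, Mul(Function('Q')(-5, o), Function('h')(-5))), -1)), Mul(337, Pow(264, -1))) = Add(Mul(178, Pow(Add(-6, Mul(Add(-10, Mul(-2, Rational(-1, 2))), Pow(Add(4, -5), Rational(1, 2)))), -1)), Mul(337, Pow(264, -1))) = Add(Mul(178, Pow(Add(-6, Mul(Add(-10, 1), Pow(-1, Rational(1, 2)))), -1)), Mul(337, Rational(1, 264))) = Add(Mul(178, Pow(Add(-6, Mul(-9, I)), -1)), Rational(337, 264)) = Add(Mul(178, Mul(Rational(1, 117), Add(-6, Mul(9, I)))), Rational(337, 264)) = Add(Mul(Rational(178, 117), Add(-6, Mul(9, I))), Rational(337, 264)) = Add(Rational(337, 264), Mul(Rational(178, 117), Add(-6, Mul(9, I))))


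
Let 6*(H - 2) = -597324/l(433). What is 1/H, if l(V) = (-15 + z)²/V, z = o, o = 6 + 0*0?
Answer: -81/43106720 ≈ -1.8791e-6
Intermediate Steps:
o = 6 (o = 6 + 0 = 6)
z = 6
l(V) = 81/V (l(V) = (-15 + 6)²/V = (-9)²/V = 81/V)
H = -43106720/81 (H = 2 + (-597324/(81/433))/6 = 2 + (-597324/(81*(1/433)))/6 = 2 + (-597324/81/433)/6 = 2 + (-597324*433/81)/6 = 2 + (⅙)*(-86213764/27) = 2 - 43106882/81 = -43106720/81 ≈ -5.3218e+5)
1/H = 1/(-43106720/81) = -81/43106720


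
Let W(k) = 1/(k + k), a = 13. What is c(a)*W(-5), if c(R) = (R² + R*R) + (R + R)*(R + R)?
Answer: -507/5 ≈ -101.40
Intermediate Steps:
c(R) = 6*R² (c(R) = (R² + R²) + (2*R)*(2*R) = 2*R² + 4*R² = 6*R²)
W(k) = 1/(2*k)
c(a)*W(-5) = (6*13²)*((½)/(-5)) = (6*169)*((½)*(-⅕)) = 1014*(-⅒) = -507/5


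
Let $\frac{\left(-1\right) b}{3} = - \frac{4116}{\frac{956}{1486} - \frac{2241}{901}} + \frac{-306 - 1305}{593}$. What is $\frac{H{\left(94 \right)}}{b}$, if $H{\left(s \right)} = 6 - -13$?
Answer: $- \frac{13907815795}{4895939540547} \approx -0.0028407$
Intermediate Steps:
$H{\left(s \right)} = 19$ ($H{\left(s \right)} = 6 + 13 = 19$)
$b = - \frac{4895939540547}{731990305}$ ($b = - 3 \left(- \frac{4116}{\frac{956}{1486} - \frac{2241}{901}} + \frac{-306 - 1305}{593}\right) = - 3 \left(- \frac{4116}{956 \cdot \frac{1}{1486} - \frac{2241}{901}} + \left(-306 - 1305\right) \frac{1}{593}\right) = - 3 \left(- \frac{4116}{\frac{478}{743} - \frac{2241}{901}} - \frac{1611}{593}\right) = - 3 \left(- \frac{4116}{- \frac{1234385}{669443}} - \frac{1611}{593}\right) = - 3 \left(\left(-4116\right) \left(- \frac{669443}{1234385}\right) - \frac{1611}{593}\right) = - 3 \left(\frac{2755427388}{1234385} - \frac{1611}{593}\right) = \left(-3\right) \frac{1631979846849}{731990305} = - \frac{4895939540547}{731990305} \approx -6688.5$)
$\frac{H{\left(94 \right)}}{b} = \frac{19}{- \frac{4895939540547}{731990305}} = 19 \left(- \frac{731990305}{4895939540547}\right) = - \frac{13907815795}{4895939540547}$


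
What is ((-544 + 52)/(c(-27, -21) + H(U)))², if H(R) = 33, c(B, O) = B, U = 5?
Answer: 6724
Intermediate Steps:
((-544 + 52)/(c(-27, -21) + H(U)))² = ((-544 + 52)/(-27 + 33))² = (-492/6)² = (-492*⅙)² = (-82)² = 6724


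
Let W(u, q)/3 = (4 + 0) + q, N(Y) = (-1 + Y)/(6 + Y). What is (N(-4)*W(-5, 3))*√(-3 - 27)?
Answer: -105*I*√30/2 ≈ -287.55*I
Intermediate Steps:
N(Y) = (-1 + Y)/(6 + Y)
W(u, q) = 12 + 3*q (W(u, q) = 3*((4 + 0) + q) = 3*(4 + q) = 12 + 3*q)
(N(-4)*W(-5, 3))*√(-3 - 27) = (((-1 - 4)/(6 - 4))*(12 + 3*3))*√(-3 - 27) = ((-5/2)*(12 + 9))*√(-30) = (((½)*(-5))*21)*(I*√30) = (-5/2*21)*(I*√30) = -105*I*√30/2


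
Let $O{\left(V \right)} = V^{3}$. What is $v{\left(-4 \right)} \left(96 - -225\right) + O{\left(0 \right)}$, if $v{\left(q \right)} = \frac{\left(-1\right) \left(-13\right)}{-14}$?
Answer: $- \frac{4173}{14} \approx -298.07$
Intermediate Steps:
$v{\left(q \right)} = - \frac{13}{14}$ ($v{\left(q \right)} = 13 \left(- \frac{1}{14}\right) = - \frac{13}{14}$)
$v{\left(-4 \right)} \left(96 - -225\right) + O{\left(0 \right)} = - \frac{13 \left(96 - -225\right)}{14} + 0^{3} = - \frac{13 \left(96 + 225\right)}{14} + 0 = \left(- \frac{13}{14}\right) 321 + 0 = - \frac{4173}{14} + 0 = - \frac{4173}{14}$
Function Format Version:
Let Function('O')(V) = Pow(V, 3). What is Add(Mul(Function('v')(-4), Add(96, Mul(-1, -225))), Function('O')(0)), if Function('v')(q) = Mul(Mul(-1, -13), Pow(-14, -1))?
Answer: Rational(-4173, 14) ≈ -298.07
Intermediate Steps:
Function('v')(q) = Rational(-13, 14) (Function('v')(q) = Mul(13, Rational(-1, 14)) = Rational(-13, 14))
Add(Mul(Function('v')(-4), Add(96, Mul(-1, -225))), Function('O')(0)) = Add(Mul(Rational(-13, 14), Add(96, Mul(-1, -225))), Pow(0, 3)) = Add(Mul(Rational(-13, 14), Add(96, 225)), 0) = Add(Mul(Rational(-13, 14), 321), 0) = Add(Rational(-4173, 14), 0) = Rational(-4173, 14)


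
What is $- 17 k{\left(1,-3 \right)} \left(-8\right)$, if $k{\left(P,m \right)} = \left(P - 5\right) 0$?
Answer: $0$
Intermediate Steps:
$k{\left(P,m \right)} = 0$ ($k{\left(P,m \right)} = \left(-5 + P\right) 0 = 0$)
$- 17 k{\left(1,-3 \right)} \left(-8\right) = \left(-17\right) 0 \left(-8\right) = 0 \left(-8\right) = 0$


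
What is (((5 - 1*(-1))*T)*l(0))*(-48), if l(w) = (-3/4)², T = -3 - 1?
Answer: 648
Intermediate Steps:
T = -4
l(w) = 9/16 (l(w) = (-3*¼)² = (-¾)² = 9/16)
(((5 - 1*(-1))*T)*l(0))*(-48) = (((5 - 1*(-1))*(-4))*(9/16))*(-48) = (((5 + 1)*(-4))*(9/16))*(-48) = ((6*(-4))*(9/16))*(-48) = -24*9/16*(-48) = -27/2*(-48) = 648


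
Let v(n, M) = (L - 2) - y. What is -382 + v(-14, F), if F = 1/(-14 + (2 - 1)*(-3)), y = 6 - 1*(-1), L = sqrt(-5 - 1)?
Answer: -391 + I*sqrt(6) ≈ -391.0 + 2.4495*I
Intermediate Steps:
L = I*sqrt(6) (L = sqrt(-6) = I*sqrt(6) ≈ 2.4495*I)
y = 7 (y = 6 + 1 = 7)
F = -1/17 (F = 1/(-14 + 1*(-3)) = 1/(-14 - 3) = 1/(-17) = -1/17 ≈ -0.058824)
v(n, M) = -9 + I*sqrt(6) (v(n, M) = (I*sqrt(6) - 2) - 1*7 = (-2 + I*sqrt(6)) - 7 = -9 + I*sqrt(6))
-382 + v(-14, F) = -382 + (-9 + I*sqrt(6)) = -391 + I*sqrt(6)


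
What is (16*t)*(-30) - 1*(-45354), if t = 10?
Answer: 40554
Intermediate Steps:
(16*t)*(-30) - 1*(-45354) = (16*10)*(-30) - 1*(-45354) = 160*(-30) + 45354 = -4800 + 45354 = 40554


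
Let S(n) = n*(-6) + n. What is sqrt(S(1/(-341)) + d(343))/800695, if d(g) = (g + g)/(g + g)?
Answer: sqrt(117986)/273036995 ≈ 1.2580e-6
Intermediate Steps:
d(g) = 1 (d(g) = (2*g)/((2*g)) = (2*g)*(1/(2*g)) = 1)
S(n) = -5*n (S(n) = -6*n + n = -5*n)
sqrt(S(1/(-341)) + d(343))/800695 = sqrt(-5/(-341) + 1)/800695 = sqrt(-5*(-1/341) + 1)*(1/800695) = sqrt(5/341 + 1)*(1/800695) = sqrt(346/341)*(1/800695) = (sqrt(117986)/341)*(1/800695) = sqrt(117986)/273036995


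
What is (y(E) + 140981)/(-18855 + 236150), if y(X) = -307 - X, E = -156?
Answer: 28166/43459 ≈ 0.64810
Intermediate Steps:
(y(E) + 140981)/(-18855 + 236150) = ((-307 - 1*(-156)) + 140981)/(-18855 + 236150) = ((-307 + 156) + 140981)/217295 = (-151 + 140981)*(1/217295) = 140830*(1/217295) = 28166/43459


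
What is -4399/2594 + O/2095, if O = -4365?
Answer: -4107743/1086886 ≈ -3.7794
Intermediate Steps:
-4399/2594 + O/2095 = -4399/2594 - 4365/2095 = -4399*1/2594 - 4365*1/2095 = -4399/2594 - 873/419 = -4107743/1086886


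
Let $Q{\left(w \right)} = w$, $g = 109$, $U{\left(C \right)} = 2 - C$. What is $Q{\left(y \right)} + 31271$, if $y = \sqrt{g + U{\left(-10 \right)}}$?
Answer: $31282$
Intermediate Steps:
$y = 11$ ($y = \sqrt{109 + \left(2 - -10\right)} = \sqrt{109 + \left(2 + 10\right)} = \sqrt{109 + 12} = \sqrt{121} = 11$)
$Q{\left(y \right)} + 31271 = 11 + 31271 = 31282$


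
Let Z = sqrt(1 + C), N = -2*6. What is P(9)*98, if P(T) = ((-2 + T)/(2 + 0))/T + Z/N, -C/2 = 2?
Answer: 343/9 - 49*I*sqrt(3)/6 ≈ 38.111 - 14.145*I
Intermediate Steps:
C = -4 (C = -2*2 = -4)
N = -12
Z = I*sqrt(3) (Z = sqrt(1 - 4) = sqrt(-3) = I*sqrt(3) ≈ 1.732*I)
P(T) = (-1 + T/2)/T - I*sqrt(3)/12 (P(T) = ((-2 + T)/(2 + 0))/T + (I*sqrt(3))/(-12) = ((-2 + T)/2)/T + (I*sqrt(3))*(-1/12) = ((-2 + T)*(1/2))/T - I*sqrt(3)/12 = (-1 + T/2)/T - I*sqrt(3)/12)
P(9)*98 = ((1/12)*(-12 + 9*(6 - I*sqrt(3)))/9)*98 = ((1/12)*(1/9)*(-12 + (54 - 9*I*sqrt(3))))*98 = ((1/12)*(1/9)*(42 - 9*I*sqrt(3)))*98 = (7/18 - I*sqrt(3)/12)*98 = 343/9 - 49*I*sqrt(3)/6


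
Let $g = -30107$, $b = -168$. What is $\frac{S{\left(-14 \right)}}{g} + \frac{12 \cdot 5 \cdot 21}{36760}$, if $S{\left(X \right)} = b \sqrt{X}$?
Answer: $\frac{63}{1838} + \frac{24 i \sqrt{14}}{4301} \approx 0.034276 + 0.020879 i$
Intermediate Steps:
$S{\left(X \right)} = - 168 \sqrt{X}$
$\frac{S{\left(-14 \right)}}{g} + \frac{12 \cdot 5 \cdot 21}{36760} = \frac{\left(-168\right) \sqrt{-14}}{-30107} + \frac{12 \cdot 5 \cdot 21}{36760} = - 168 i \sqrt{14} \left(- \frac{1}{30107}\right) + 60 \cdot 21 \cdot \frac{1}{36760} = - 168 i \sqrt{14} \left(- \frac{1}{30107}\right) + 1260 \cdot \frac{1}{36760} = \frac{24 i \sqrt{14}}{4301} + \frac{63}{1838} = \frac{63}{1838} + \frac{24 i \sqrt{14}}{4301}$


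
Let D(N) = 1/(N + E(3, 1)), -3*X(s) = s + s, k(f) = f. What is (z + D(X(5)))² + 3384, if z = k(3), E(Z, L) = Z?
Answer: 3384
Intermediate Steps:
X(s) = -2*s/3 (X(s) = -(s + s)/3 = -2*s/3)
z = 3
D(N) = 1/(3 + N) (D(N) = 1/(N + 3) = 1/(3 + N))
(z + D(X(5)))² + 3384 = (3 + 1/(3 - ⅔*5))² + 3384 = (3 + 1/(3 - 10/3))² + 3384 = (3 + 1/(-⅓))² + 3384 = (3 - 3)² + 3384 = 0² + 3384 = 0 + 3384 = 3384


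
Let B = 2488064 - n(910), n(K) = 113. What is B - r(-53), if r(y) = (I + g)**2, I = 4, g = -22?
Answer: 2487627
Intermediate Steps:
r(y) = 324 (r(y) = (4 - 22)**2 = (-18)**2 = 324)
B = 2487951 (B = 2488064 - 1*113 = 2488064 - 113 = 2487951)
B - r(-53) = 2487951 - 1*324 = 2487951 - 324 = 2487627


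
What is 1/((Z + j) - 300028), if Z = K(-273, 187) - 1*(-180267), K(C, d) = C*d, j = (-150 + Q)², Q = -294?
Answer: 1/26324 ≈ 3.7988e-5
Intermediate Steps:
j = 197136 (j = (-150 - 294)² = (-444)² = 197136)
Z = 129216 (Z = -273*187 - 1*(-180267) = -51051 + 180267 = 129216)
1/((Z + j) - 300028) = 1/((129216 + 197136) - 300028) = 1/(326352 - 300028) = 1/26324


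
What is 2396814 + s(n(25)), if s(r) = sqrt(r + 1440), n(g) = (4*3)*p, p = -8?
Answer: 2396814 + 8*sqrt(21) ≈ 2.3969e+6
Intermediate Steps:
n(g) = -96 (n(g) = (4*3)*(-8) = 12*(-8) = -96)
s(r) = sqrt(1440 + r)
2396814 + s(n(25)) = 2396814 + sqrt(1440 - 96) = 2396814 + sqrt(1344) = 2396814 + 8*sqrt(21)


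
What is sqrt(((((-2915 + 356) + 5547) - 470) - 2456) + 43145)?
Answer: sqrt(43207) ≈ 207.86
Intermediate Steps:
sqrt(((((-2915 + 356) + 5547) - 470) - 2456) + 43145) = sqrt((((-2559 + 5547) - 470) - 2456) + 43145) = sqrt(((2988 - 470) - 2456) + 43145) = sqrt((2518 - 2456) + 43145) = sqrt(62 + 43145) = sqrt(43207)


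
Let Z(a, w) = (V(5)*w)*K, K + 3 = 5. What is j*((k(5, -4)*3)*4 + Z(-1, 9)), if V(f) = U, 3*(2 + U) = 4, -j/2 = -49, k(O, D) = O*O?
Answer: 28224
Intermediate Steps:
K = 2 (K = -3 + 5 = 2)
k(O, D) = O²
j = 98 (j = -2*(-49) = 98)
U = -⅔ (U = -2 + (⅓)*4 = -2 + 4/3 = -⅔ ≈ -0.66667)
V(f) = -⅔
Z(a, w) = -4*w/3 (Z(a, w) = -2*w/3*2 = -4*w/3)
j*((k(5, -4)*3)*4 + Z(-1, 9)) = 98*((5²*3)*4 - 4/3*9) = 98*((25*3)*4 - 12) = 98*(75*4 - 12) = 98*(300 - 12) = 98*288 = 28224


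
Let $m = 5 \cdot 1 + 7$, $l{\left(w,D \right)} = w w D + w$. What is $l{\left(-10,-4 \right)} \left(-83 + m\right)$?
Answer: $29110$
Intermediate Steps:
$l{\left(w,D \right)} = w + D w^{2}$ ($l{\left(w,D \right)} = w^{2} D + w = D w^{2} + w = w + D w^{2}$)
$m = 12$ ($m = 5 + 7 = 12$)
$l{\left(-10,-4 \right)} \left(-83 + m\right) = - 10 \left(1 - -40\right) \left(-83 + 12\right) = - 10 \left(1 + 40\right) \left(-71\right) = \left(-10\right) 41 \left(-71\right) = \left(-410\right) \left(-71\right) = 29110$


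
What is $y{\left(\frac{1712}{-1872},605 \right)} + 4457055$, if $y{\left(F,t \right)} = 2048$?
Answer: $4459103$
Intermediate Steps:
$y{\left(\frac{1712}{-1872},605 \right)} + 4457055 = 2048 + 4457055 = 4459103$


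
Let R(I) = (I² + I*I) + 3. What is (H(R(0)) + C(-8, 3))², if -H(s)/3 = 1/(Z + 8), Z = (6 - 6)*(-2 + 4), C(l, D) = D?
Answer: 441/64 ≈ 6.8906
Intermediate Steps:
R(I) = 3 + 2*I² (R(I) = (I² + I²) + 3 = 2*I² + 3 = 3 + 2*I²)
Z = 0 (Z = 0*2 = 0)
H(s) = -3/8 (H(s) = -3/(0 + 8) = -3/8)
(H(R(0)) + C(-8, 3))² = (-3/8 + 3)² = (21/8)² = 441/64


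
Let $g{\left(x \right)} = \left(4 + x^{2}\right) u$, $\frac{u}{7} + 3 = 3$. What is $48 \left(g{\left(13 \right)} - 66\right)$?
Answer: $-3168$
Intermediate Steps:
$u = 0$ ($u = -21 + 7 \cdot 3 = -21 + 21 = 0$)
$g{\left(x \right)} = 0$ ($g{\left(x \right)} = \left(4 + x^{2}\right) 0 = 0$)
$48 \left(g{\left(13 \right)} - 66\right) = 48 \left(0 - 66\right) = 48 \left(-66\right) = -3168$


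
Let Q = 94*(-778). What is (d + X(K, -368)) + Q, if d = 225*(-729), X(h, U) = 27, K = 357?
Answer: -237130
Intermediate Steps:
d = -164025
Q = -73132
(d + X(K, -368)) + Q = (-164025 + 27) - 73132 = -163998 - 73132 = -237130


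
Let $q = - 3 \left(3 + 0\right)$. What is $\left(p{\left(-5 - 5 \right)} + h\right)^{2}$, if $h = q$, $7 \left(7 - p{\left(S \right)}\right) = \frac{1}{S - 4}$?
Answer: $\frac{38025}{9604} \approx 3.9593$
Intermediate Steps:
$p{\left(S \right)} = 7 - \frac{1}{7 \left(-4 + S\right)}$ ($p{\left(S \right)} = 7 - \frac{1}{7 \left(S - 4\right)} = 7 - \frac{1}{7 \left(-4 + S\right)}$)
$q = -9$ ($q = \left(-3\right) 3 = -9$)
$h = -9$
$\left(p{\left(-5 - 5 \right)} + h\right)^{2} = \left(\frac{-197 + 49 \left(-5 - 5\right)}{7 \left(-4 - 10\right)} - 9\right)^{2} = \left(\frac{-197 + 49 \left(-10\right)}{7 \left(-4 - 10\right)} - 9\right)^{2} = \left(\frac{-197 - 490}{7 \left(-14\right)} - 9\right)^{2} = \left(\frac{1}{7} \left(- \frac{1}{14}\right) \left(-687\right) - 9\right)^{2} = \left(\frac{687}{98} - 9\right)^{2} = \left(- \frac{195}{98}\right)^{2} = \frac{38025}{9604}$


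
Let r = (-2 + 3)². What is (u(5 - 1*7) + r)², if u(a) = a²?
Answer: 25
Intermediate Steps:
r = 1 (r = 1² = 1)
(u(5 - 1*7) + r)² = ((5 - 1*7)² + 1)² = ((5 - 7)² + 1)² = ((-2)² + 1)² = (4 + 1)² = 5² = 25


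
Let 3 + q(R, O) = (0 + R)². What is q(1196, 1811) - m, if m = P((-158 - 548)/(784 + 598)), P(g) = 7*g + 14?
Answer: 988408180/691 ≈ 1.4304e+6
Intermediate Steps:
P(g) = 14 + 7*g
q(R, O) = -3 + R² (q(R, O) = -3 + (0 + R)² = -3 + R²)
m = 7203/691 (m = 14 + 7*((-158 - 548)/(784 + 598)) = 14 + 7*(-706/1382) = 14 + 7*(-706*1/1382) = 14 + 7*(-353/691) = 14 - 2471/691 = 7203/691 ≈ 10.424)
q(1196, 1811) - m = (-3 + 1196²) - 1*7203/691 = (-3 + 1430416) - 7203/691 = 1430413 - 7203/691 = 988408180/691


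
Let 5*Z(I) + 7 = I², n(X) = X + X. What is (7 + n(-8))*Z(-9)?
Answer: -666/5 ≈ -133.20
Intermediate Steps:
n(X) = 2*X
Z(I) = -7/5 + I²/5
(7 + n(-8))*Z(-9) = (7 + 2*(-8))*(-7/5 + (⅕)*(-9)²) = (7 - 16)*(-7/5 + (⅕)*81) = -9*(-7/5 + 81/5) = -9*74/5 = -666/5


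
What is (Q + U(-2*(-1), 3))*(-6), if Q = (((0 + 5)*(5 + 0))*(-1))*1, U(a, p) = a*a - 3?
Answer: 144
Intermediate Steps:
U(a, p) = -3 + a² (U(a, p) = a² - 3 = -3 + a²)
Q = -25 (Q = ((5*5)*(-1))*1 = (25*(-1))*1 = -25*1 = -25)
(Q + U(-2*(-1), 3))*(-6) = (-25 + (-3 + (-2*(-1))²))*(-6) = (-25 + (-3 + 2²))*(-6) = (-25 + (-3 + 4))*(-6) = (-25 + 1)*(-6) = -24*(-6) = 144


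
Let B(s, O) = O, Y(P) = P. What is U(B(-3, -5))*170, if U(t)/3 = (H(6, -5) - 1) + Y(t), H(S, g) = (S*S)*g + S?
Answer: -91800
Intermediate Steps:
H(S, g) = S + g*S**2 (H(S, g) = S**2*g + S = g*S**2 + S = S + g*S**2)
U(t) = -525 + 3*t (U(t) = 3*((6*(1 + 6*(-5)) - 1) + t) = 3*((6*(1 - 30) - 1) + t) = 3*((6*(-29) - 1) + t) = 3*((-174 - 1) + t) = 3*(-175 + t) = -525 + 3*t)
U(B(-3, -5))*170 = (-525 + 3*(-5))*170 = (-525 - 15)*170 = -540*170 = -91800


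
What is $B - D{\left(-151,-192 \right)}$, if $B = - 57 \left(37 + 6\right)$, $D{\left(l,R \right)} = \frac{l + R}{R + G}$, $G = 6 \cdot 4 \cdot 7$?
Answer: $- \frac{59167}{24} \approx -2465.3$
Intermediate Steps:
$G = 168$ ($G = 24 \cdot 7 = 168$)
$D{\left(l,R \right)} = \frac{R + l}{168 + R}$ ($D{\left(l,R \right)} = \frac{l + R}{R + 168} = \frac{R + l}{168 + R}$)
$B = -2451$ ($B = \left(-57\right) 43 = -2451$)
$B - D{\left(-151,-192 \right)} = -2451 - \frac{-192 - 151}{168 - 192} = -2451 - \frac{1}{-24} \left(-343\right) = -2451 - \left(- \frac{1}{24}\right) \left(-343\right) = -2451 - \frac{343}{24} = - \frac{59167}{24}$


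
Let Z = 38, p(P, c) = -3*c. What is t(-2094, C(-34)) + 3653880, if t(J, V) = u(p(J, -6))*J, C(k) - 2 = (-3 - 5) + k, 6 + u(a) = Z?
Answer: 3586872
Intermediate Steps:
u(a) = 32 (u(a) = -6 + 38 = 32)
C(k) = -6 + k (C(k) = 2 + ((-3 - 5) + k) = 2 + (-8 + k) = -6 + k)
t(J, V) = 32*J
t(-2094, C(-34)) + 3653880 = 32*(-2094) + 3653880 = -67008 + 3653880 = 3586872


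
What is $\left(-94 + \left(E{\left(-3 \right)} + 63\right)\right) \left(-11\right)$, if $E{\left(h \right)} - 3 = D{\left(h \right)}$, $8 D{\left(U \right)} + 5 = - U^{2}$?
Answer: $\frac{1309}{4} \approx 327.25$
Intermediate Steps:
$D{\left(U \right)} = - \frac{5}{8} - \frac{U^{2}}{8}$ ($D{\left(U \right)} = - \frac{5}{8} + \frac{\left(-1\right) U^{2}}{8} = - \frac{5}{8} - \frac{U^{2}}{8}$)
$E{\left(h \right)} = \frac{19}{8} - \frac{h^{2}}{8}$ ($E{\left(h \right)} = 3 - \left(\frac{5}{8} + \frac{h^{2}}{8}\right) = \frac{19}{8} - \frac{h^{2}}{8}$)
$\left(-94 + \left(E{\left(-3 \right)} + 63\right)\right) \left(-11\right) = \left(-94 + \left(\left(\frac{19}{8} - \frac{\left(-3\right)^{2}}{8}\right) + 63\right)\right) \left(-11\right) = \left(-94 + \left(\left(\frac{19}{8} - \frac{9}{8}\right) + 63\right)\right) \left(-11\right) = \left(-94 + \left(\frac{5}{4} + 63\right)\right) \left(-11\right) = \left(-94 + \frac{257}{4}\right) \left(-11\right) = \left(- \frac{119}{4}\right) \left(-11\right) = \frac{1309}{4}$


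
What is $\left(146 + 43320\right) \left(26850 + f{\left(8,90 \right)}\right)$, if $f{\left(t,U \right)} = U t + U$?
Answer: $1202269560$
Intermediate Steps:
$f{\left(t,U \right)} = U + U t$
$\left(146 + 43320\right) \left(26850 + f{\left(8,90 \right)}\right) = \left(146 + 43320\right) \left(26850 + 90 \left(1 + 8\right)\right) = 43466 \left(26850 + 90 \cdot 9\right) = 43466 \left(26850 + 810\right) = 43466 \cdot 27660 = 1202269560$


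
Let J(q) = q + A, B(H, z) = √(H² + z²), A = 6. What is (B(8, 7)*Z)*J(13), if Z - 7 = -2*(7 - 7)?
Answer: 133*√113 ≈ 1413.8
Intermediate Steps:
Z = 7 (Z = 7 - 2*(7 - 7) = 7 - 2*0 = 7 + 0 = 7)
J(q) = 6 + q (J(q) = q + 6 = 6 + q)
(B(8, 7)*Z)*J(13) = (√(8² + 7²)*7)*(6 + 13) = (√(64 + 49)*7)*19 = (√113*7)*19 = (7*√113)*19 = 133*√113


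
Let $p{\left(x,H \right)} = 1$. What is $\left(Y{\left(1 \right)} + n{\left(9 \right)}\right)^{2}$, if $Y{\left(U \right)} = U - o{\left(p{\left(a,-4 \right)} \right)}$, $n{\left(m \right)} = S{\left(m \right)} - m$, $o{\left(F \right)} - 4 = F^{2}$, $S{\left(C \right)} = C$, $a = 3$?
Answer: $16$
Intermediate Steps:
$o{\left(F \right)} = 4 + F^{2}$
$n{\left(m \right)} = 0$ ($n{\left(m \right)} = m - m = 0$)
$Y{\left(U \right)} = -5 + U$ ($Y{\left(U \right)} = U - \left(4 + 1^{2}\right) = U - \left(4 + 1\right) = U - 5 = -5 + U$)
$\left(Y{\left(1 \right)} + n{\left(9 \right)}\right)^{2} = \left(\left(-5 + 1\right) + 0\right)^{2} = \left(-4 + 0\right)^{2} = \left(-4\right)^{2} = 16$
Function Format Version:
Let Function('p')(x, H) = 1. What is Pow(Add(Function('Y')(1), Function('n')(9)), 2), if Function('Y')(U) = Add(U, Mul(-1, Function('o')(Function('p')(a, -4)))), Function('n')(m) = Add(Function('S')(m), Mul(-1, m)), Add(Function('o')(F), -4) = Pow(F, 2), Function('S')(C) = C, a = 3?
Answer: 16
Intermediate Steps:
Function('o')(F) = Add(4, Pow(F, 2))
Function('n')(m) = 0 (Function('n')(m) = Add(m, Mul(-1, m)) = 0)
Function('Y')(U) = Add(-5, U) (Function('Y')(U) = Add(U, Mul(-1, Add(4, Pow(1, 2)))) = Add(U, Mul(-1, Add(4, 1))) = Add(U, Mul(-1, 5)) = Add(U, -5) = Add(-5, U))
Pow(Add(Function('Y')(1), Function('n')(9)), 2) = Pow(Add(Add(-5, 1), 0), 2) = Pow(Add(-4, 0), 2) = Pow(-4, 2) = 16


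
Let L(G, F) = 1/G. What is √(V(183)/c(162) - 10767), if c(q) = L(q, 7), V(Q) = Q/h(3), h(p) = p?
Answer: I*√885 ≈ 29.749*I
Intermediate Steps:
V(Q) = Q/3
c(q) = 1/q
√(V(183)/c(162) - 10767) = √(((⅓)*183)/(1/162) - 10767) = √(61/(1/162) - 10767) = √(61*162 - 10767) = √(9882 - 10767) = √(-885) = I*√885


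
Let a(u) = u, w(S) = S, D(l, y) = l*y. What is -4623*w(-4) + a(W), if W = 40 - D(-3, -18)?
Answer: 18478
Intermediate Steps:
W = -14 (W = 40 - (-3)*(-18) = 40 - 1*54 = 40 - 54 = -14)
-4623*w(-4) + a(W) = -4623*(-4) - 14 = 18492 - 14 = 18478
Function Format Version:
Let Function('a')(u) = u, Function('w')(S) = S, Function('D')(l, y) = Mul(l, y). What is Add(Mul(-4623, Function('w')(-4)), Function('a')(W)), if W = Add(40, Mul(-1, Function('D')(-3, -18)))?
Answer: 18478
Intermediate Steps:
W = -14 (W = Add(40, Mul(-1, Mul(-3, -18))) = Add(40, Mul(-1, 54)) = Add(40, -54) = -14)
Add(Mul(-4623, Function('w')(-4)), Function('a')(W)) = Add(Mul(-4623, -4), -14) = Add(18492, -14) = 18478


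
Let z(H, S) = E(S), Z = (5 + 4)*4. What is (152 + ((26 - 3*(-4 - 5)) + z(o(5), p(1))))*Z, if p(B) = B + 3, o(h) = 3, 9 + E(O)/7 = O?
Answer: 6120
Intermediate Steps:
E(O) = -63 + 7*O
p(B) = 3 + B
Z = 36 (Z = 9*4 = 36)
z(H, S) = -63 + 7*S
(152 + ((26 - 3*(-4 - 5)) + z(o(5), p(1))))*Z = (152 + ((26 - 3*(-4 - 5)) + (-63 + 7*(3 + 1))))*36 = (152 + ((26 - 3*(-9)) + (-63 + 7*4)))*36 = (152 + ((26 + 27) + (-63 + 28)))*36 = (152 + (53 - 35))*36 = (152 + 18)*36 = 170*36 = 6120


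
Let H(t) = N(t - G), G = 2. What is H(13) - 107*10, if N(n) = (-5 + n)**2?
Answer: -1034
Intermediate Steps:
H(t) = (-7 + t)**2 (H(t) = (-5 + (t - 1*2))**2 = (-5 + (t - 2))**2 = (-5 + (-2 + t))**2 = (-7 + t)**2)
H(13) - 107*10 = (-7 + 13)**2 - 107*10 = 6**2 - 1070 = 36 - 1070 = -1034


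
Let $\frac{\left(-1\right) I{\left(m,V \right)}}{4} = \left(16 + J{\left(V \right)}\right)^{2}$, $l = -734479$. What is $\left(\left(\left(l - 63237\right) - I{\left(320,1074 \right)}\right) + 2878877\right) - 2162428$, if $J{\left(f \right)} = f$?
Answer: $4671133$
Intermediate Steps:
$I{\left(m,V \right)} = - 4 \left(16 + V\right)^{2}$
$\left(\left(\left(l - 63237\right) - I{\left(320,1074 \right)}\right) + 2878877\right) - 2162428 = \left(\left(\left(-734479 - 63237\right) - - 4 \left(16 + 1074\right)^{2}\right) + 2878877\right) - 2162428 = \left(\left(-797716 - - 4 \cdot 1090^{2}\right) + 2878877\right) - 2162428 = \left(\left(-797716 - \left(-4\right) 1188100\right) + 2878877\right) - 2162428 = \left(\left(-797716 - -4752400\right) + 2878877\right) - 2162428 = \left(\left(-797716 + 4752400\right) + 2878877\right) - 2162428 = \left(3954684 + 2878877\right) - 2162428 = 6833561 - 2162428 = 4671133$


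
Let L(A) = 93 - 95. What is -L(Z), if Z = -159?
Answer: 2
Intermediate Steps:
L(A) = -2
-L(Z) = -1*(-2) = 2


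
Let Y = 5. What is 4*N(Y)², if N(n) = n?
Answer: 100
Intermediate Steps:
4*N(Y)² = 4*5² = 4*25 = 100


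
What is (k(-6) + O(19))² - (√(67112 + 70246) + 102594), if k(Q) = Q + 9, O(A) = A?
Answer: -102110 - 3*√15262 ≈ -1.0248e+5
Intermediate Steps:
k(Q) = 9 + Q
(k(-6) + O(19))² - (√(67112 + 70246) + 102594) = ((9 - 6) + 19)² - (√(67112 + 70246) + 102594) = (3 + 19)² - (√137358 + 102594) = 22² - (3*√15262 + 102594) = 484 - (102594 + 3*√15262) = 484 + (-102594 - 3*√15262) = -102110 - 3*√15262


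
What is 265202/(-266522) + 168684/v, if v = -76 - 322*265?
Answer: -16901959765/5690644483 ≈ -2.9701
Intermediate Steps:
v = -85406 (v = -76 - 85330 = -85406)
265202/(-266522) + 168684/v = 265202/(-266522) + 168684/(-85406) = 265202*(-1/266522) + 168684*(-1/85406) = -132601/133261 - 84342/42703 = -16901959765/5690644483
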